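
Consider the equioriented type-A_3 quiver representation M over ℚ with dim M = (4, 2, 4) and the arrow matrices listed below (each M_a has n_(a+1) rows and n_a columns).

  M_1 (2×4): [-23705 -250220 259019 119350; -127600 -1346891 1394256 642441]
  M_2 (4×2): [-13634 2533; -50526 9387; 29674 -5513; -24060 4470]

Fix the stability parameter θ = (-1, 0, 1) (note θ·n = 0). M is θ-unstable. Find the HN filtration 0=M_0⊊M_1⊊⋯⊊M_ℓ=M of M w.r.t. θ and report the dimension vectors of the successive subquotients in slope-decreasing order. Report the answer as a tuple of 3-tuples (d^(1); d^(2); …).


Interval decomposition of M: I[1,1]^2, I[1,2], I[1,3], I[3,3]^3.
HN type (ℓ=3): μ^(1)=1; μ^(2)=0; μ^(3)=-1

((0, 0, 4); (0, 2, 0); (4, 0, 0))


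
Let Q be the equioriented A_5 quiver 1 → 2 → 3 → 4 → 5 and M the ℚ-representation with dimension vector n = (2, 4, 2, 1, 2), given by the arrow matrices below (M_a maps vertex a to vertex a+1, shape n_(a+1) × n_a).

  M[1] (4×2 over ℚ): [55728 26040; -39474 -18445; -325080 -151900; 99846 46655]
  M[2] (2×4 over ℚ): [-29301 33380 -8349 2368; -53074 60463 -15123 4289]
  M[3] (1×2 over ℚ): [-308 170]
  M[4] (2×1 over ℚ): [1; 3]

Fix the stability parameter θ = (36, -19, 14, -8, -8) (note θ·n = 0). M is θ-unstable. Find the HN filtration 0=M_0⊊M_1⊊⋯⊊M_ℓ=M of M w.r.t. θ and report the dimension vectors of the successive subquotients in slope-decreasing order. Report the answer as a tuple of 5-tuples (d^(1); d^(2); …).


Via rank(M_{q-1}∘⋯∘M_p): M ≅ I[1,1], I[1,2], I[2,2], I[2,3], I[2,5], I[5,5].
μ_θ-semistable layers: μ^(1)=36; μ^(2)=14; μ^(3)=17/2; μ^(4)=-2/3; μ^(5)=-8; μ^(6)=-19

((1, 0, 0, 0, 0); (0, 0, 1, 0, 0); (1, 1, 0, 0, 0); (0, 0, 1, 1, 1); (0, 0, 0, 0, 1); (0, 3, 0, 0, 0))


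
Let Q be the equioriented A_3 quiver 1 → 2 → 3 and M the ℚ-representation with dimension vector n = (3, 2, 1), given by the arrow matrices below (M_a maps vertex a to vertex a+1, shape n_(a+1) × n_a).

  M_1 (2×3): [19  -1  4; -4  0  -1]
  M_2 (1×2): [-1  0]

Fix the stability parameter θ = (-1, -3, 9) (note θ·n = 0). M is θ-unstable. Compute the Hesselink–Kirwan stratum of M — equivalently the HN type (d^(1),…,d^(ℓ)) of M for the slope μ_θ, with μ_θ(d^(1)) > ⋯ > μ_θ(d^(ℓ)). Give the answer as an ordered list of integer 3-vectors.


Interval decomposition of M: I[1,1], I[1,2], I[1,3].
HN type (ℓ=3): μ^(1)=9; μ^(2)=-1; μ^(3)=-2

((0, 0, 1); (1, 0, 0); (2, 2, 0))


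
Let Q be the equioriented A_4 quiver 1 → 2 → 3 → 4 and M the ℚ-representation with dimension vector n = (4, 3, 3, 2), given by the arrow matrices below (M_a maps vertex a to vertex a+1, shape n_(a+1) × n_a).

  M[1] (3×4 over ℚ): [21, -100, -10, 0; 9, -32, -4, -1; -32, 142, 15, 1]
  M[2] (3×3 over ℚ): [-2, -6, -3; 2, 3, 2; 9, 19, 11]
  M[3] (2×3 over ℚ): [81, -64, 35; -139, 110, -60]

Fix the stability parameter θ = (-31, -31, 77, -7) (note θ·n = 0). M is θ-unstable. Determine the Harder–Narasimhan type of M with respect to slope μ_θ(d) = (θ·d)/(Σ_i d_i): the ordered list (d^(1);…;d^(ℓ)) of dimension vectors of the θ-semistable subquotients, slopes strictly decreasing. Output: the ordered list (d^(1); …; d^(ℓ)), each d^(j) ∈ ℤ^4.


Barcode: M ≅ I[1,1], I[1,3], I[1,4]^2. HN layers by μ_θ (3 steps, strictly decreasing):
  μ^(1)=77; μ^(2)=35; μ^(3)=-31

((0, 0, 1, 0); (0, 0, 2, 2); (4, 3, 0, 0))


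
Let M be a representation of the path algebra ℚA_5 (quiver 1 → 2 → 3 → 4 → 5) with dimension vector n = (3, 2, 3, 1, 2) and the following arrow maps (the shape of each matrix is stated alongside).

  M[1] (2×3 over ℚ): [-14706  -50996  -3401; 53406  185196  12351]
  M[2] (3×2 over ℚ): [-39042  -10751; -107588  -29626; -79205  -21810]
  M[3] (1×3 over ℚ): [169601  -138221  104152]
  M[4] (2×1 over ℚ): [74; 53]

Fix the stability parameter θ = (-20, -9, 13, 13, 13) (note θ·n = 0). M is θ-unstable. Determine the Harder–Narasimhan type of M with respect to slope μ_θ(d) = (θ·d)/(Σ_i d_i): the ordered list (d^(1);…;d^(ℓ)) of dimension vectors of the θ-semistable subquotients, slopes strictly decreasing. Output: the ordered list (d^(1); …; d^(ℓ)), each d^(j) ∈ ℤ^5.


Barcode: M ≅ I[1,1]^2, I[1,5], I[2,3], I[3,3], I[5,5]. HN layers by μ_θ (3 steps, strictly decreasing):
  μ^(1)=13; μ^(2)=-9; μ^(3)=-20

((0, 0, 3, 1, 2); (0, 2, 0, 0, 0); (3, 0, 0, 0, 0))


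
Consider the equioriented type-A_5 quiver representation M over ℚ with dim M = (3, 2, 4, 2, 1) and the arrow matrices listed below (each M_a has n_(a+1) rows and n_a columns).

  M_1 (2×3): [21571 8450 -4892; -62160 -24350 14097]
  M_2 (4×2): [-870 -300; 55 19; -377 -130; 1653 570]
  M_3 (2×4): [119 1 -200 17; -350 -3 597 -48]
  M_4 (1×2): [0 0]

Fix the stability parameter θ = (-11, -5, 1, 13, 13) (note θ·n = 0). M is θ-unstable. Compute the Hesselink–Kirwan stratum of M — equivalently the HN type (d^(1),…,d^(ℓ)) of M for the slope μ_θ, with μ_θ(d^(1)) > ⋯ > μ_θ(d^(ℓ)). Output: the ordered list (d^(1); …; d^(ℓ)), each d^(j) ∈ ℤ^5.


Interval decomposition of M: I[1,1], I[1,3], I[1,4], I[3,3], I[3,4], I[5,5].
HN type (ℓ=4): μ^(1)=13; μ^(2)=1; μ^(3)=-5; μ^(4)=-11

((0, 0, 0, 2, 1); (0, 0, 4, 0, 0); (0, 2, 0, 0, 0); (3, 0, 0, 0, 0))


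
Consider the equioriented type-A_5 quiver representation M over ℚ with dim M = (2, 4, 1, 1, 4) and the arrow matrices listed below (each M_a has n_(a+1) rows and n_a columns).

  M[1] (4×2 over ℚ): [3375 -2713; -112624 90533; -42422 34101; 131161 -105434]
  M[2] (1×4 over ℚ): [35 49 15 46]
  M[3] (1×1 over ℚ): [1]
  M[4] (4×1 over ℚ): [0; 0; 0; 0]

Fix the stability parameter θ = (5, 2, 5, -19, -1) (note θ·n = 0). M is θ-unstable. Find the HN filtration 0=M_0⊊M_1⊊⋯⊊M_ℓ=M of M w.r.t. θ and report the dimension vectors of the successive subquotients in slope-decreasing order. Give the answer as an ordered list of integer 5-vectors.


Barcode: M ≅ I[1,2], I[1,4], I[2,2]^2, I[5,5]^4. HN layers by μ_θ (4 steps, strictly decreasing):
  μ^(1)=7/2; μ^(2)=2; μ^(3)=-1; μ^(4)=-7/4

((1, 1, 0, 0, 0); (0, 2, 0, 0, 0); (0, 0, 0, 0, 4); (1, 1, 1, 1, 0))


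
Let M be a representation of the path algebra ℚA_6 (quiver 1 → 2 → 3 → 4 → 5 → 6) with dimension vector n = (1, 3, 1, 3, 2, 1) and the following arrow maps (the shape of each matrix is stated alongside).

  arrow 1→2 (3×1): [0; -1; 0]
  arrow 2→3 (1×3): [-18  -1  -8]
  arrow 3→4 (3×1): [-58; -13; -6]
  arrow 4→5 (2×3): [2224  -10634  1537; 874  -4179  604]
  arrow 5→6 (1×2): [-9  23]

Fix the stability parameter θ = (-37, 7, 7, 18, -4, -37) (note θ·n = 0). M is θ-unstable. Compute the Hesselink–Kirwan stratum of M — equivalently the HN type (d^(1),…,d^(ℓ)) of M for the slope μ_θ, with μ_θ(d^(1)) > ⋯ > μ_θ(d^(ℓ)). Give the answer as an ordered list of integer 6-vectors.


Via rank(M_{q-1}∘⋯∘M_p): M ≅ I[1,6], I[2,2]^2, I[4,4], I[4,5].
μ_θ-semistable layers: μ^(1)=18; μ^(2)=7; μ^(3)=-9/5; μ^(4)=-37

((0, 0, 0, 1, 0, 0); (0, 2, 0, 1, 1, 0); (0, 1, 1, 1, 1, 1); (1, 0, 0, 0, 0, 0))


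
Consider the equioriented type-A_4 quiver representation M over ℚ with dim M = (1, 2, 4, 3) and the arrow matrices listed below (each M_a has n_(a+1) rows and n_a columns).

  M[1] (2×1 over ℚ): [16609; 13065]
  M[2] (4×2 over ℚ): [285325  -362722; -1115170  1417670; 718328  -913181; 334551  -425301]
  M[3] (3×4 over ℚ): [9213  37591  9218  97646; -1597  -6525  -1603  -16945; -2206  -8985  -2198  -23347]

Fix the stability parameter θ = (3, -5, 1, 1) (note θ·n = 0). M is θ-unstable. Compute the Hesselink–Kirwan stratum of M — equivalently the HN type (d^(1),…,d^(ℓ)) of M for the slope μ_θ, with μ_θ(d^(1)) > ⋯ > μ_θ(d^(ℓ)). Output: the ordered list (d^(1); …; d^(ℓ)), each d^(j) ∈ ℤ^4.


Via rank(M_{q-1}∘⋯∘M_p): M ≅ I[1,4], I[2,4], I[3,3], I[3,4].
μ_θ-semistable layers: μ^(1)=1; μ^(2)=-1; μ^(3)=-5

((0, 0, 4, 3); (1, 1, 0, 0); (0, 1, 0, 0))


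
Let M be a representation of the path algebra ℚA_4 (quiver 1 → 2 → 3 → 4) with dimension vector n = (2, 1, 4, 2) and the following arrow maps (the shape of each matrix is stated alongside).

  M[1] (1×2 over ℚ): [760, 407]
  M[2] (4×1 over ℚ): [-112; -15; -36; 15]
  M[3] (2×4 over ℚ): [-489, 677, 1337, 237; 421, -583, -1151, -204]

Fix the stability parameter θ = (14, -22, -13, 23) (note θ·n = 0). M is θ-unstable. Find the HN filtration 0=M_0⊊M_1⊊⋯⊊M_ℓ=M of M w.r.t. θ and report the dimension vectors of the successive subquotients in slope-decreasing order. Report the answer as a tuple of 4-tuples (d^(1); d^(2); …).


Via rank(M_{q-1}∘⋯∘M_p): M ≅ I[1,1], I[1,4], I[3,3]^2, I[3,4].
μ_θ-semistable layers: μ^(1)=23; μ^(2)=14; μ^(3)=-7; μ^(4)=-13

((0, 0, 0, 2); (1, 0, 0, 0); (1, 1, 1, 0); (0, 0, 3, 0))


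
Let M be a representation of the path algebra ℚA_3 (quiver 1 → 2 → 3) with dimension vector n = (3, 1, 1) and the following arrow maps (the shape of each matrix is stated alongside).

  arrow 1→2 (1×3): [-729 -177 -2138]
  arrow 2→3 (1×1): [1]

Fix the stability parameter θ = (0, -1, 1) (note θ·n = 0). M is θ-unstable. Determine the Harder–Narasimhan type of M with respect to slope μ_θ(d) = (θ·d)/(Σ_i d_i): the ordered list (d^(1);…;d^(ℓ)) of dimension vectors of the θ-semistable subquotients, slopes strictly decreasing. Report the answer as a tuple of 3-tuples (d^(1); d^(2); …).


Barcode: M ≅ I[1,1]^2, I[1,3]. HN layers by μ_θ (3 steps, strictly decreasing):
  μ^(1)=1; μ^(2)=0; μ^(3)=-1/2

((0, 0, 1); (2, 0, 0); (1, 1, 0))


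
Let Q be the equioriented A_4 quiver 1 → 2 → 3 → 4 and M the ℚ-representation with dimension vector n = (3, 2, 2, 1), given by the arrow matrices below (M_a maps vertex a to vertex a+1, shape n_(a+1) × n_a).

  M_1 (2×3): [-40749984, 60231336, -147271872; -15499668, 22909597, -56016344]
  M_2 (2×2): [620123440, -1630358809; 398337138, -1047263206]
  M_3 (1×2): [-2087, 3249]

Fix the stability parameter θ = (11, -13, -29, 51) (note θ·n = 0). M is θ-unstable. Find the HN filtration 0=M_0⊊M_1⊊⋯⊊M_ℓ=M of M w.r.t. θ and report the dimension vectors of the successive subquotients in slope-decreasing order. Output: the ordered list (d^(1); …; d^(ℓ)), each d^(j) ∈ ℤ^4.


Barcode: M ≅ I[1,1]^2, I[1,4], I[2,3]. HN layers by μ_θ (4 steps, strictly decreasing):
  μ^(1)=51; μ^(2)=11; μ^(3)=-31/3; μ^(4)=-21

((0, 0, 0, 1); (2, 0, 0, 0); (1, 1, 1, 0); (0, 1, 1, 0))


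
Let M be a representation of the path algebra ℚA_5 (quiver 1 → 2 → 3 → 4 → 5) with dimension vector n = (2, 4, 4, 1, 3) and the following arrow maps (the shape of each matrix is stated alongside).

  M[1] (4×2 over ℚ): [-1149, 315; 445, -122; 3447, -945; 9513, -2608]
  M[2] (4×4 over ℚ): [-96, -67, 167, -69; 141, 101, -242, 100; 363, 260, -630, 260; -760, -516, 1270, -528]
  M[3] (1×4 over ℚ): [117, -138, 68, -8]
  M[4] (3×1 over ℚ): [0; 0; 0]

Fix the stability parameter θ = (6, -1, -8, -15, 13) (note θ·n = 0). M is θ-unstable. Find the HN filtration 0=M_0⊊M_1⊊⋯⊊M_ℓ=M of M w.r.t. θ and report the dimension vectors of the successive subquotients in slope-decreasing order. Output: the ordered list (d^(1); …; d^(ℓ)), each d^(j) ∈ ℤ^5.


Interval decomposition of M: I[1,3], I[1,4], I[2,3]^2, I[5,5]^3.
HN type (ℓ=3): μ^(1)=13; μ^(2)=-1; μ^(3)=-9/2

((0, 0, 0, 0, 3); (1, 1, 1, 0, 0); (1, 3, 3, 1, 0))


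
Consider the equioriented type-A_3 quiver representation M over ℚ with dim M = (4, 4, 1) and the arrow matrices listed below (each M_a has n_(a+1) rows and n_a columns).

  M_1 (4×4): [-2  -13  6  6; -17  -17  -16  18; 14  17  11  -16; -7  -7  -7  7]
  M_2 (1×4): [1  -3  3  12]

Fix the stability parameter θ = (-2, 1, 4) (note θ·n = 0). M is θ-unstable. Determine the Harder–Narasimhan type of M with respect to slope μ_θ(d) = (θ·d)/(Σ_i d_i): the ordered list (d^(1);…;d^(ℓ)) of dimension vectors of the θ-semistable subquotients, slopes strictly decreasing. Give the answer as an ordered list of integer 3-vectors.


Interval decomposition of M: I[1,2]^3, I[1,3].
HN type (ℓ=3): μ^(1)=4; μ^(2)=1; μ^(3)=-2

((0, 0, 1); (0, 4, 0); (4, 0, 0))


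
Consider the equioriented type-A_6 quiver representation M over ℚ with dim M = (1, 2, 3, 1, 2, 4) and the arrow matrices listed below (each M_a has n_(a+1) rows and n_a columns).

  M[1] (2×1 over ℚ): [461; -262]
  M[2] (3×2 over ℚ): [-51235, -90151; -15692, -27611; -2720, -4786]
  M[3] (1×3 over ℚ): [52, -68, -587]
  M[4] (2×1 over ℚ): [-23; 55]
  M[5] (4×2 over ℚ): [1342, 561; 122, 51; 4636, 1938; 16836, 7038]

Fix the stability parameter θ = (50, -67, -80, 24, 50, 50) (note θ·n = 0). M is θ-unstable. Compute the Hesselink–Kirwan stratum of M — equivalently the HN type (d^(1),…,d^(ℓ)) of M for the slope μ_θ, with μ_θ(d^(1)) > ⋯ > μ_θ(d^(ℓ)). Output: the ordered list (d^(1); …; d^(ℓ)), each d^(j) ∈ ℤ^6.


Barcode: M ≅ I[1,3], I[2,6], I[3,3], I[5,5], I[6,6]^3. HN layers by μ_θ (5 steps, strictly decreasing):
  μ^(1)=50; μ^(2)=24; μ^(3)=-97/3; μ^(4)=-147/2; μ^(5)=-80

((0, 0, 0, 0, 2, 4); (0, 0, 0, 1, 0, 0); (1, 1, 1, 0, 0, 0); (0, 1, 1, 0, 0, 0); (0, 0, 1, 0, 0, 0))


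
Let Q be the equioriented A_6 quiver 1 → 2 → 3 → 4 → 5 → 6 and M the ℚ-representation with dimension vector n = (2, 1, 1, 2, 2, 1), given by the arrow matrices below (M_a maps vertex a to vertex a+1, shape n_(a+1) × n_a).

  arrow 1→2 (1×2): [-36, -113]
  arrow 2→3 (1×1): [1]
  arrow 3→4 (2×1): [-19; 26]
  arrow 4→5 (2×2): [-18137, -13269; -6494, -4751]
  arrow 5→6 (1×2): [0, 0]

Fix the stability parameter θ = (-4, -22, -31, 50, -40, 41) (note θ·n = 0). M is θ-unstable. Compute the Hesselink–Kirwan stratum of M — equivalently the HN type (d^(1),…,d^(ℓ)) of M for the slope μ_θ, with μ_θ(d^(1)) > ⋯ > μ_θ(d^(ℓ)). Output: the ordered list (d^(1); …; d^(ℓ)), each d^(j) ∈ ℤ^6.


Interval decomposition of M: I[1,1], I[1,5], I[4,5], I[6,6].
HN type (ℓ=4): μ^(1)=41; μ^(2)=5; μ^(3)=-4; μ^(4)=-19

((0, 0, 0, 0, 0, 1); (0, 0, 0, 2, 2, 0); (1, 0, 0, 0, 0, 0); (1, 1, 1, 0, 0, 0))


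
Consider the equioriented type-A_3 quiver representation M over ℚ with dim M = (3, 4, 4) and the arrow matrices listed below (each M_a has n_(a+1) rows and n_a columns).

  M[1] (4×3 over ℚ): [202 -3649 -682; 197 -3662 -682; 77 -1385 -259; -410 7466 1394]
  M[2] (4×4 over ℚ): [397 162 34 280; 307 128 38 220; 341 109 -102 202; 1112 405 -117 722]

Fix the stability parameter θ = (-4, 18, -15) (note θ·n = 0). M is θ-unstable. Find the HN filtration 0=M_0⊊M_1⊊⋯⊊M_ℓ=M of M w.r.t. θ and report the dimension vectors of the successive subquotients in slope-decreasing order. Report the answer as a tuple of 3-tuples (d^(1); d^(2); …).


Barcode: M ≅ I[1,3]^3, I[2,3]. HN layers by μ_θ (2 steps, strictly decreasing):
  μ^(1)=3/2; μ^(2)=-4

((0, 4, 4); (3, 0, 0))


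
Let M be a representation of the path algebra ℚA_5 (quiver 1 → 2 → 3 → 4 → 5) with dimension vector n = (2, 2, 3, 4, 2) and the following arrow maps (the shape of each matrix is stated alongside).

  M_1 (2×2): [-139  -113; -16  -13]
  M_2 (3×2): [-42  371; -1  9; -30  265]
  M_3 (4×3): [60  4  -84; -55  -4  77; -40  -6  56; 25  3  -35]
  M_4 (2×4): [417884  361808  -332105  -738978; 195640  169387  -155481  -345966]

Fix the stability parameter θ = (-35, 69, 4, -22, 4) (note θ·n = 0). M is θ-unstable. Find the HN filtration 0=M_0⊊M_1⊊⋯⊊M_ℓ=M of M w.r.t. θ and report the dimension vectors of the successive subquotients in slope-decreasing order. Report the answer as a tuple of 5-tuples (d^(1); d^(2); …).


Barcode: M ≅ I[1,3], I[1,4], I[3,5], I[4,4], I[4,5]. HN layers by μ_θ (6 steps, strictly decreasing):
  μ^(1)=73/2; μ^(2)=17; μ^(3)=4; μ^(4)=-9; μ^(5)=-22; μ^(6)=-35

((0, 1, 1, 0, 0); (0, 1, 1, 1, 0); (0, 0, 0, 0, 2); (0, 0, 1, 1, 0); (0, 0, 0, 2, 0); (2, 0, 0, 0, 0))


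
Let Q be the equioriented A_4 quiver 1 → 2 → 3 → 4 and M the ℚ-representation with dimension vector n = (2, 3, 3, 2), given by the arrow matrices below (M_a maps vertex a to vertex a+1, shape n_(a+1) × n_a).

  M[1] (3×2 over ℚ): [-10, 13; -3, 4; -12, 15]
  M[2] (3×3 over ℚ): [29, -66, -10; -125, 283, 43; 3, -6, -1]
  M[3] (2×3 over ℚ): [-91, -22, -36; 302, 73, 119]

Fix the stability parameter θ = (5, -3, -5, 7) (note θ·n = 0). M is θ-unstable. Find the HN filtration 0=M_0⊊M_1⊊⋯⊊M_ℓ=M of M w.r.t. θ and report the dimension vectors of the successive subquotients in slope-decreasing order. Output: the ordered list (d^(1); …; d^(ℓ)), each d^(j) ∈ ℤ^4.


Via rank(M_{q-1}∘⋯∘M_p): M ≅ I[1,4]^2, I[2,3].
μ_θ-semistable layers: μ^(1)=7; μ^(2)=-1; μ^(3)=-4

((0, 0, 0, 2); (2, 2, 2, 0); (0, 1, 1, 0))


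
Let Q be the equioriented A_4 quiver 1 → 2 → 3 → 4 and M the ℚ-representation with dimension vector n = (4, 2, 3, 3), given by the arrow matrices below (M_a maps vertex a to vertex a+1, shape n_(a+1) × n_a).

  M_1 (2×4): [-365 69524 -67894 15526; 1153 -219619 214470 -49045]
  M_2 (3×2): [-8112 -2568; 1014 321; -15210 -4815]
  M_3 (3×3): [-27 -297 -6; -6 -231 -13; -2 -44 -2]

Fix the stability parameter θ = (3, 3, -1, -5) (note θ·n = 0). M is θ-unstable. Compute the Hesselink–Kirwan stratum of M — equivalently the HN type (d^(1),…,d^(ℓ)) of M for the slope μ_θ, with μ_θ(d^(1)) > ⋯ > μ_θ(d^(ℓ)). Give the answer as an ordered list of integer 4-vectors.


Via rank(M_{q-1}∘⋯∘M_p): M ≅ I[1,1]^2, I[1,2], I[1,4], I[3,3], I[3,4], I[4,4].
μ_θ-semistable layers: μ^(1)=3; μ^(2)=0; μ^(3)=-1; μ^(4)=-3; μ^(5)=-5

((3, 1, 0, 0); (1, 1, 1, 1); (0, 0, 1, 0); (0, 0, 1, 1); (0, 0, 0, 1))


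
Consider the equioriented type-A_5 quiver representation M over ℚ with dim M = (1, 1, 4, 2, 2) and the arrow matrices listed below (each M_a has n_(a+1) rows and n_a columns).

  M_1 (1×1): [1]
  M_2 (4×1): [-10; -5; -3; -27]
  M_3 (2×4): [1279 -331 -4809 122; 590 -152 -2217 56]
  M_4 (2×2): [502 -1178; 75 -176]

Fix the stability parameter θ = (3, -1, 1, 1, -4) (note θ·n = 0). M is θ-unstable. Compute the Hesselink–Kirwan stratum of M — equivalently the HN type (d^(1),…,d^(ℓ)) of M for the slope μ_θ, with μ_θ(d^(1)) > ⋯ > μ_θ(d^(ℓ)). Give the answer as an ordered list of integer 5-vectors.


Barcode: M ≅ I[1,5], I[3,3]^2, I[3,5]. HN layers by μ_θ (3 steps, strictly decreasing):
  μ^(1)=1; μ^(2)=0; μ^(3)=-2/3

((0, 0, 2, 0, 0); (1, 1, 1, 1, 1); (0, 0, 1, 1, 1))


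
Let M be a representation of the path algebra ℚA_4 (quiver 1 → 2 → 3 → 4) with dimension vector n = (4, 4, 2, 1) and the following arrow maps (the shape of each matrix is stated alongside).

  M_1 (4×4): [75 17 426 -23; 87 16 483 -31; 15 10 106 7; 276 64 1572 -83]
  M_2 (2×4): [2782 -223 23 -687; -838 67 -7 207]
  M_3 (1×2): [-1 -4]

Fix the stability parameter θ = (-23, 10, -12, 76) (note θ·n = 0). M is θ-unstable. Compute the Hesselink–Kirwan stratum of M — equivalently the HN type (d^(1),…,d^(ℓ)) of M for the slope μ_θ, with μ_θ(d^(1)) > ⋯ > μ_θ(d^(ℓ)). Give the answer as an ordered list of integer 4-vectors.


Via rank(M_{q-1}∘⋯∘M_p): M ≅ I[1,2]^2, I[1,3], I[1,4].
μ_θ-semistable layers: μ^(1)=76; μ^(2)=10; μ^(3)=-1; μ^(4)=-23

((0, 0, 0, 1); (0, 2, 0, 0); (0, 2, 2, 0); (4, 0, 0, 0))


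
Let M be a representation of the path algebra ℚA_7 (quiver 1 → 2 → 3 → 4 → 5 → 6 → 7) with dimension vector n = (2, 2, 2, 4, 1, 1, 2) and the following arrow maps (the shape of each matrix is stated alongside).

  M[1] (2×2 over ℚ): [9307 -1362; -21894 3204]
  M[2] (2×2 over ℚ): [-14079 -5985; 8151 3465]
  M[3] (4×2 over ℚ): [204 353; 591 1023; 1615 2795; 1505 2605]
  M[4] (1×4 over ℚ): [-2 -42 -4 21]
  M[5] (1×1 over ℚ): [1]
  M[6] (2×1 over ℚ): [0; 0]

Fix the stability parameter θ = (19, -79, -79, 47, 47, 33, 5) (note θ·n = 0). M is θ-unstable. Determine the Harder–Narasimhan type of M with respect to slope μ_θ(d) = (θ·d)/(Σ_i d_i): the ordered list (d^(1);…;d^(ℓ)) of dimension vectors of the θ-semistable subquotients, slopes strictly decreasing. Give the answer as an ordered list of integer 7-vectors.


Interval decomposition of M: I[1,1], I[1,6], I[2,2], I[3,4], I[4,4]^2, I[7,7]^2.
HN type (ℓ=6): μ^(1)=47; μ^(2)=127/3; μ^(3)=19; μ^(4)=5; μ^(5)=-139/3; μ^(6)=-79

((0, 0, 0, 3, 0, 0, 0); (0, 0, 0, 1, 1, 1, 0); (1, 0, 0, 0, 0, 0, 0); (0, 0, 0, 0, 0, 0, 2); (1, 1, 1, 0, 0, 0, 0); (0, 1, 1, 0, 0, 0, 0))


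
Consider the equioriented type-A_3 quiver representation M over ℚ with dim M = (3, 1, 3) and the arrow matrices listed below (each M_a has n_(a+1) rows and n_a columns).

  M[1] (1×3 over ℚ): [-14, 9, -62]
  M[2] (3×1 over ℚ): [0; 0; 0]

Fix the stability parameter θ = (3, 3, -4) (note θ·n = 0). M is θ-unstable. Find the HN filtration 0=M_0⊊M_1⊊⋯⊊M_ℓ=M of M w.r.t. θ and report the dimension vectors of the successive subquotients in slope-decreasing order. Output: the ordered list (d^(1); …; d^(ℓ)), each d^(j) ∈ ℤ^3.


Barcode: M ≅ I[1,1]^2, I[1,2], I[3,3]^3. HN layers by μ_θ (2 steps, strictly decreasing):
  μ^(1)=3; μ^(2)=-4

((3, 1, 0); (0, 0, 3))


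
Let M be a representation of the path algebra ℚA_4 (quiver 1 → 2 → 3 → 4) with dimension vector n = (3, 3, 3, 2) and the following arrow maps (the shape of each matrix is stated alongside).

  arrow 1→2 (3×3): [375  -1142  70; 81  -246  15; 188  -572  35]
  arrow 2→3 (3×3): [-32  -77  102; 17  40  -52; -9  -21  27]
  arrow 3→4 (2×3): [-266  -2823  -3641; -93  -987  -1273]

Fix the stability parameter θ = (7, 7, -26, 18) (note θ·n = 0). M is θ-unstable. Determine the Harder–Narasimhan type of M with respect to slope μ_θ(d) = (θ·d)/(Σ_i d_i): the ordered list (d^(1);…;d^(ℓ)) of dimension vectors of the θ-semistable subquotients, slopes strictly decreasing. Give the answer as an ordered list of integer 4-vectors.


Barcode: M ≅ I[1,1], I[1,4]^2, I[2,3]. HN layers by μ_θ (4 steps, strictly decreasing):
  μ^(1)=18; μ^(2)=7; μ^(3)=-4; μ^(4)=-19/2

((0, 0, 0, 2); (1, 0, 0, 0); (2, 2, 2, 0); (0, 1, 1, 0))


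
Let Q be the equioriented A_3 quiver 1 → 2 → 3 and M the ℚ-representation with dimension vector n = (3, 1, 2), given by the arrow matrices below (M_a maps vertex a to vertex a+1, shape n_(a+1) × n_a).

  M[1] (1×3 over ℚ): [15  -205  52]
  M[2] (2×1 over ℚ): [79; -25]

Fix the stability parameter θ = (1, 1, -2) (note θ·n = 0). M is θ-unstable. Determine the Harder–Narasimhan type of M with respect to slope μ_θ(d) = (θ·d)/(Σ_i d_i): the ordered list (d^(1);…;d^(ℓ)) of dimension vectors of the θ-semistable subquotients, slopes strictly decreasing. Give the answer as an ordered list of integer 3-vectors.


Via rank(M_{q-1}∘⋯∘M_p): M ≅ I[1,1]^2, I[1,3], I[3,3].
μ_θ-semistable layers: μ^(1)=1; μ^(2)=0; μ^(3)=-2

((2, 0, 0); (1, 1, 1); (0, 0, 1))


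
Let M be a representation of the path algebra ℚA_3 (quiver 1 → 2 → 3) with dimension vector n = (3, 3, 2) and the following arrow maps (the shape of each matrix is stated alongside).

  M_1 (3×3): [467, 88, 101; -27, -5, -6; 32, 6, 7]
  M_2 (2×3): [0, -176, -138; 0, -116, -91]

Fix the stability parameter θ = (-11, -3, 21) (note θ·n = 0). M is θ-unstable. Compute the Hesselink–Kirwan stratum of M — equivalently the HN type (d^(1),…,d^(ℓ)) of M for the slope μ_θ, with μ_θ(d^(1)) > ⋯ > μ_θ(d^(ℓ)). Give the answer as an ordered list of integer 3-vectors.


Via rank(M_{q-1}∘⋯∘M_p): M ≅ I[1,2], I[1,3]^2.
μ_θ-semistable layers: μ^(1)=21; μ^(2)=-3; μ^(3)=-11

((0, 0, 2); (0, 3, 0); (3, 0, 0))


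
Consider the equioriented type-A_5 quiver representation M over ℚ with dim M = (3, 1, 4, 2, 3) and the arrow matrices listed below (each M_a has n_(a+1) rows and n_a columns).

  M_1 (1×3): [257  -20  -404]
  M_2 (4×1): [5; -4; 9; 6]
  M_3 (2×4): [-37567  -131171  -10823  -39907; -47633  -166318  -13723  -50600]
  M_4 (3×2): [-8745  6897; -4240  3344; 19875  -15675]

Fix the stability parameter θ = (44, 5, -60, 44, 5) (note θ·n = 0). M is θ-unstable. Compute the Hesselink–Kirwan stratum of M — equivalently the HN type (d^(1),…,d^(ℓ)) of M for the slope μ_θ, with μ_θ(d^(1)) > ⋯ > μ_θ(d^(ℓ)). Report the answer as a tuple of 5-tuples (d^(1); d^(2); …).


Barcode: M ≅ I[1,1]^2, I[1,3], I[3,3], I[3,4], I[3,5], I[5,5]^2. HN layers by μ_θ (5 steps, strictly decreasing):
  μ^(1)=44; μ^(2)=49/2; μ^(3)=5; μ^(4)=-11/3; μ^(5)=-60

((2, 0, 0, 1, 0); (0, 0, 0, 1, 1); (0, 0, 0, 0, 2); (1, 1, 1, 0, 0); (0, 0, 3, 0, 0))


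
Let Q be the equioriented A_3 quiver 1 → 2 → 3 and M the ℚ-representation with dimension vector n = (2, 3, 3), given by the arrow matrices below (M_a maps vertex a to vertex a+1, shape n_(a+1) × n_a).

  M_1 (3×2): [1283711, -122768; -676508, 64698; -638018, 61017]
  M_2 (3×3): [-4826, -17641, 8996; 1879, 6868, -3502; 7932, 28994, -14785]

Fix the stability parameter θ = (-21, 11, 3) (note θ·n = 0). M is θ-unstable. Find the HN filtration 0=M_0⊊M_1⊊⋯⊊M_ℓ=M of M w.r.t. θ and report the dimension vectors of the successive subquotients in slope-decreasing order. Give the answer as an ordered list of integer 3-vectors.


Interval decomposition of M: I[1,3]^2, I[2,3].
HN type (ℓ=2): μ^(1)=7; μ^(2)=-21

((0, 3, 3); (2, 0, 0))


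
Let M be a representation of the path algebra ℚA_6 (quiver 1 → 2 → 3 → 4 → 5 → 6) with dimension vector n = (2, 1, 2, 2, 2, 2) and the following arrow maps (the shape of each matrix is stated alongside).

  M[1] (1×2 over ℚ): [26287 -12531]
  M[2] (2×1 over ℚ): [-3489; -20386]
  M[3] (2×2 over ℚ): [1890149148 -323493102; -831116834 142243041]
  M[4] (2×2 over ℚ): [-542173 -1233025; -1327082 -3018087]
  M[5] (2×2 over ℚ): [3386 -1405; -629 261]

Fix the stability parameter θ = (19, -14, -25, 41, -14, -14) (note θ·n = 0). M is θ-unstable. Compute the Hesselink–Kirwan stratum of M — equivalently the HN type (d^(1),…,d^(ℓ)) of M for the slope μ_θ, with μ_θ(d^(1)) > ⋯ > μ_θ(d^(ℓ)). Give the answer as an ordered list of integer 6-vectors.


Barcode: M ≅ I[1,1], I[1,3], I[3,6], I[4,6]. HN layers by μ_θ (4 steps, strictly decreasing):
  μ^(1)=19; μ^(2)=13/3; μ^(3)=-20/3; μ^(4)=-25

((1, 0, 0, 0, 0, 0); (0, 0, 0, 2, 2, 2); (1, 1, 1, 0, 0, 0); (0, 0, 1, 0, 0, 0))


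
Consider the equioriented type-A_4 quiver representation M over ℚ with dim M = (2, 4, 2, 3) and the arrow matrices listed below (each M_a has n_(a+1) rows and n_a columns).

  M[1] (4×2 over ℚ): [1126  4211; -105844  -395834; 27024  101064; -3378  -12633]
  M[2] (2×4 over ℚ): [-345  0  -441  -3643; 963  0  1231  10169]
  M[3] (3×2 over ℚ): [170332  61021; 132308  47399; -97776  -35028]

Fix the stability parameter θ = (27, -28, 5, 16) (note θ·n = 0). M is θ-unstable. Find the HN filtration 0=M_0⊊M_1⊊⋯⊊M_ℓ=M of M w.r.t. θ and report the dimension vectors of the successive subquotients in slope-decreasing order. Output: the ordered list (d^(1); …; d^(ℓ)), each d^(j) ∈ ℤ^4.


Via rank(M_{q-1}∘⋯∘M_p): M ≅ I[1,1], I[1,2], I[2,2], I[2,3], I[2,4], I[4,4]^2.
μ_θ-semistable layers: μ^(1)=27; μ^(2)=16; μ^(3)=5; μ^(4)=-1/2; μ^(5)=-28

((1, 0, 0, 0); (0, 0, 0, 3); (0, 0, 2, 0); (1, 1, 0, 0); (0, 3, 0, 0))


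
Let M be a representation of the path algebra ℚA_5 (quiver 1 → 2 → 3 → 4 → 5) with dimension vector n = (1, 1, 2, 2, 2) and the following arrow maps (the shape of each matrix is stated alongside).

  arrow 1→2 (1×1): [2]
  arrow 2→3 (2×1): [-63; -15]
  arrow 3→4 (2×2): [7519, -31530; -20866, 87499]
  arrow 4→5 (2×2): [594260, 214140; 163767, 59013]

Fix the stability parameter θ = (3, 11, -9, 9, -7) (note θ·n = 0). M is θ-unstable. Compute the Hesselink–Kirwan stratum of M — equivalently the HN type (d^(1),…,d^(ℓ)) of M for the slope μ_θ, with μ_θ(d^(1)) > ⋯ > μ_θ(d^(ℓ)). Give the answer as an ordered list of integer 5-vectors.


Interval decomposition of M: I[1,4], I[3,5], I[5,5].
HN type (ℓ=5): μ^(1)=9; μ^(2)=5/3; μ^(3)=1; μ^(4)=-7; μ^(5)=-9

((0, 0, 0, 1, 0); (1, 1, 1, 0, 0); (0, 0, 0, 1, 1); (0, 0, 0, 0, 1); (0, 0, 1, 0, 0))


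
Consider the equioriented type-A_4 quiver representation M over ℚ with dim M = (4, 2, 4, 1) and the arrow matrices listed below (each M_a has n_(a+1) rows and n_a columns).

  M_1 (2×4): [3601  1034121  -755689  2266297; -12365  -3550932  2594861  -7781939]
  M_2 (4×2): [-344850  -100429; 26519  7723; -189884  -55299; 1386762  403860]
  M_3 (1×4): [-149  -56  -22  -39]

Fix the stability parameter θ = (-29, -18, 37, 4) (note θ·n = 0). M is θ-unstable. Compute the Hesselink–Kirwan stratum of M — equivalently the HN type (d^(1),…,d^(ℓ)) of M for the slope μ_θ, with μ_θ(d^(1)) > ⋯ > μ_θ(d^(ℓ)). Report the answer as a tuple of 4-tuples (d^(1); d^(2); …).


Interval decomposition of M: I[1,1]^2, I[1,3], I[1,4], I[3,3]^2.
HN type (ℓ=4): μ^(1)=37; μ^(2)=41/2; μ^(3)=-18; μ^(4)=-29

((0, 0, 3, 0); (0, 0, 1, 1); (0, 2, 0, 0); (4, 0, 0, 0))


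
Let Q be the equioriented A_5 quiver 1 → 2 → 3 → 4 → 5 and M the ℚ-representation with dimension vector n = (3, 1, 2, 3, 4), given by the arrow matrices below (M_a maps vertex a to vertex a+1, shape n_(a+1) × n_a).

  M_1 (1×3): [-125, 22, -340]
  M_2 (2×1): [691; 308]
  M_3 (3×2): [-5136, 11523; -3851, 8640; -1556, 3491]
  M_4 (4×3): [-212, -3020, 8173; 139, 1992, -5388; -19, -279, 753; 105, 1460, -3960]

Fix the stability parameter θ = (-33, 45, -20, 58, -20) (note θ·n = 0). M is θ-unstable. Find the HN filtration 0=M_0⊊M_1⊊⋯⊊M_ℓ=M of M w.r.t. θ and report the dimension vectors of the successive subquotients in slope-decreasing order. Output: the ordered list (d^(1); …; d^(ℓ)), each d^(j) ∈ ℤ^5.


Barcode: M ≅ I[1,1]^2, I[1,5], I[3,5], I[4,5], I[5,5]. HN layers by μ_θ (4 steps, strictly decreasing):
  μ^(1)=19; μ^(2)=25/2; μ^(3)=-20; μ^(4)=-33

((0, 0, 0, 3, 3); (0, 1, 1, 0, 0); (0, 0, 1, 0, 1); (3, 0, 0, 0, 0))


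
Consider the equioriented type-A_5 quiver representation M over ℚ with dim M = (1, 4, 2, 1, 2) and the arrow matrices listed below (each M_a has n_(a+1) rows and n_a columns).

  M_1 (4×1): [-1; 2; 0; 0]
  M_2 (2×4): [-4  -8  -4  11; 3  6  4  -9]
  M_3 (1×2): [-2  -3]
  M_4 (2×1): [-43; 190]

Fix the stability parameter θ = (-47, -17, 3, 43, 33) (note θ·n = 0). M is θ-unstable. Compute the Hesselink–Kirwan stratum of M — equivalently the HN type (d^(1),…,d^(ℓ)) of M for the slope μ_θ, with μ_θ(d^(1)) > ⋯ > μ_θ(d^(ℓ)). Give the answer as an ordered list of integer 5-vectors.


Barcode: M ≅ I[1,5], I[2,2]^2, I[2,3], I[5,5]. HN layers by μ_θ (5 steps, strictly decreasing):
  μ^(1)=38; μ^(2)=33; μ^(3)=3; μ^(4)=-17; μ^(5)=-47

((0, 0, 0, 1, 1); (0, 0, 0, 0, 1); (0, 0, 2, 0, 0); (0, 4, 0, 0, 0); (1, 0, 0, 0, 0))


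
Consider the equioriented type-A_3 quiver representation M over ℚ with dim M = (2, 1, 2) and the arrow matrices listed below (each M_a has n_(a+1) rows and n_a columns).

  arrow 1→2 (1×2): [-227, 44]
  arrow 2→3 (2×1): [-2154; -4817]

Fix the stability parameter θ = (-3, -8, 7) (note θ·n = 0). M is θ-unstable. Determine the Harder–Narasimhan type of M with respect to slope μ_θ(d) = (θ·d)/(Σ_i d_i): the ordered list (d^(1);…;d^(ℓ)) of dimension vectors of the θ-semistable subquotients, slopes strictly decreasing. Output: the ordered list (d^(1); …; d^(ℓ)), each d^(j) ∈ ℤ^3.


Interval decomposition of M: I[1,1], I[1,3], I[3,3].
HN type (ℓ=3): μ^(1)=7; μ^(2)=-3; μ^(3)=-11/2

((0, 0, 2); (1, 0, 0); (1, 1, 0))


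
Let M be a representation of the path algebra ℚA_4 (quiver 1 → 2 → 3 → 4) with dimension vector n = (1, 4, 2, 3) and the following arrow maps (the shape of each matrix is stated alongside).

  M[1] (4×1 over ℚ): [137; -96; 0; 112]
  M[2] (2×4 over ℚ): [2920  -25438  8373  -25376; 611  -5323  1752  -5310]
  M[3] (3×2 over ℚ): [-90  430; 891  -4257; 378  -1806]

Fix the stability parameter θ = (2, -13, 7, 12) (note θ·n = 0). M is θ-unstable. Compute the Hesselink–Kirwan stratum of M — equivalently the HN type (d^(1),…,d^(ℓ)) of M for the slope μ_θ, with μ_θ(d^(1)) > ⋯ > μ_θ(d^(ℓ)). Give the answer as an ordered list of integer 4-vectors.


Interval decomposition of M: I[1,4], I[2,2]^2, I[2,3], I[4,4]^2.
HN type (ℓ=4): μ^(1)=12; μ^(2)=7; μ^(3)=-11/2; μ^(4)=-13

((0, 0, 0, 3); (0, 0, 2, 0); (1, 1, 0, 0); (0, 3, 0, 0))


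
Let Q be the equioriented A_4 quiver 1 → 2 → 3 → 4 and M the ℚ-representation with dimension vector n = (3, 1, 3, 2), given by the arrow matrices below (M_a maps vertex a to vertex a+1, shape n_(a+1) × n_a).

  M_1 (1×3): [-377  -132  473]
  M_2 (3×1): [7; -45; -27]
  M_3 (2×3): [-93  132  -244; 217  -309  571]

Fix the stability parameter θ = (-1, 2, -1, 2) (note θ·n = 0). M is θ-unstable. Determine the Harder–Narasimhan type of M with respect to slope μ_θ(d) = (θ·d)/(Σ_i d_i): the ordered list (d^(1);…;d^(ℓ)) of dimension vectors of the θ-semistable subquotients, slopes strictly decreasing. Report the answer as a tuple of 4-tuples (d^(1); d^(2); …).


Interval decomposition of M: I[1,1]^2, I[1,4], I[3,3], I[3,4].
HN type (ℓ=3): μ^(1)=2; μ^(2)=1/2; μ^(3)=-1

((0, 0, 0, 2); (0, 1, 1, 0); (3, 0, 2, 0))


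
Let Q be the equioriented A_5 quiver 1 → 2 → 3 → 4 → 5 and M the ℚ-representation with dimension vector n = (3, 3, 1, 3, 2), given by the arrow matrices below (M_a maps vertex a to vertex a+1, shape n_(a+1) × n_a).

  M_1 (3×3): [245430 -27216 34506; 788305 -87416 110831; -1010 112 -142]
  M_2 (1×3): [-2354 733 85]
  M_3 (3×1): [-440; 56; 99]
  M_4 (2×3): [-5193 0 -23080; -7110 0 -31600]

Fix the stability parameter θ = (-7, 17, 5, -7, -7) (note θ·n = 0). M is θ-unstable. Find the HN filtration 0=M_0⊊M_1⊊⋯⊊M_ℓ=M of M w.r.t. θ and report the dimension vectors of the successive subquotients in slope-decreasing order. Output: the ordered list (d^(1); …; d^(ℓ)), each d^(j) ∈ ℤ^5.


Barcode: M ≅ I[1,1]^2, I[1,4], I[2,2]^2, I[4,4], I[4,5], I[5,5]. HN layers by μ_θ (3 steps, strictly decreasing):
  μ^(1)=17; μ^(2)=5; μ^(3)=-7

((0, 2, 0, 0, 0); (0, 1, 1, 1, 0); (3, 0, 0, 2, 2))


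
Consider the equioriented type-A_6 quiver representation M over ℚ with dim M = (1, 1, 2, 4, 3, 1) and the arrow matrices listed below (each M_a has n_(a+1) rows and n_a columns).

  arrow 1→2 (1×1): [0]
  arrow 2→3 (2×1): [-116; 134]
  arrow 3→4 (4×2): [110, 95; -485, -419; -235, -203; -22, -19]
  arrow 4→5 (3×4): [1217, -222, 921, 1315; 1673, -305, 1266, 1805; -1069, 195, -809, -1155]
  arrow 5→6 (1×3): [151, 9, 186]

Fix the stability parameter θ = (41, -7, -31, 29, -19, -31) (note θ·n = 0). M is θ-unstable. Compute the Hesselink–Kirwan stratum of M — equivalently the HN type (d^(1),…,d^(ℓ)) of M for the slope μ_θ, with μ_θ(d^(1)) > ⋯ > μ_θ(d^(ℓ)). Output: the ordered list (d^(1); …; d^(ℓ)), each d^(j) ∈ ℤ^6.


Barcode: M ≅ I[1,1], I[2,5], I[3,4], I[4,5], I[4,6]. HN layers by μ_θ (6 steps, strictly decreasing):
  μ^(1)=41; μ^(2)=29; μ^(3)=5; μ^(4)=-7; μ^(5)=-19; μ^(6)=-31

((1, 0, 0, 0, 0, 0); (0, 0, 0, 1, 0, 0); (0, 0, 0, 2, 2, 0); (0, 0, 0, 1, 1, 1); (0, 1, 1, 0, 0, 0); (0, 0, 1, 0, 0, 0))


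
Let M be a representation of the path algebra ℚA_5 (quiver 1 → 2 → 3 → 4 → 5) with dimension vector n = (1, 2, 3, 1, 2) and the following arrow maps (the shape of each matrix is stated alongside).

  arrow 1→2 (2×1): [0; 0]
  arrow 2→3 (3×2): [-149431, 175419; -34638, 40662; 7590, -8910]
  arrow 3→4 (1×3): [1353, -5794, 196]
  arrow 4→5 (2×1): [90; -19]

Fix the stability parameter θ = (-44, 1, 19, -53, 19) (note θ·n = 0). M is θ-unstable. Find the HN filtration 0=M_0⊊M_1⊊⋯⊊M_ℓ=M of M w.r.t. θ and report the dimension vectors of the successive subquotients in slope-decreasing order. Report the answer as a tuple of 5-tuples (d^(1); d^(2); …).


Barcode: M ≅ I[1,1], I[2,2], I[2,5], I[3,3]^2, I[5,5]. HN layers by μ_θ (4 steps, strictly decreasing):
  μ^(1)=19; μ^(2)=1; μ^(3)=-11; μ^(4)=-44

((0, 0, 2, 0, 2); (0, 1, 0, 0, 0); (0, 1, 1, 1, 0); (1, 0, 0, 0, 0))


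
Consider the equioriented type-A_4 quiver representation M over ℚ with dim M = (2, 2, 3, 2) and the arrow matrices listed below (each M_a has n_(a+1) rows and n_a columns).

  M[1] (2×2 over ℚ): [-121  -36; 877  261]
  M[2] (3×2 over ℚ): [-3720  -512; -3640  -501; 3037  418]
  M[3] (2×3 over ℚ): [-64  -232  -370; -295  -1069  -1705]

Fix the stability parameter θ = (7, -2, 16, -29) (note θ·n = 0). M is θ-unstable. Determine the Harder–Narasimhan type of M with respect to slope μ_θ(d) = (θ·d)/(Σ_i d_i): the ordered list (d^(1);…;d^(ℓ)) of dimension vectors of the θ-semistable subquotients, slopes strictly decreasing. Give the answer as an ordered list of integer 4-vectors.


Interval decomposition of M: I[1,4]^2, I[3,3].
HN type (ℓ=2): μ^(1)=16; μ^(2)=-2

((0, 0, 1, 0); (2, 2, 2, 2))


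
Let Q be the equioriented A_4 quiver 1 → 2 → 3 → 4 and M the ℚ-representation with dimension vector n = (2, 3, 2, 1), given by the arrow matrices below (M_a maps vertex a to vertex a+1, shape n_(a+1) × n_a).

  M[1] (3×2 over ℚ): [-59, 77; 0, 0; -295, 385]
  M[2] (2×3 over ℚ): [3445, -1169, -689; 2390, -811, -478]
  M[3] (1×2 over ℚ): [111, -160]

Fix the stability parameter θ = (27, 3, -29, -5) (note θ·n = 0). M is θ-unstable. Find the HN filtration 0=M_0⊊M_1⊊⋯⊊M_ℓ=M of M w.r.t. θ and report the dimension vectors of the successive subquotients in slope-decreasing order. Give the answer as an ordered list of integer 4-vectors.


Barcode: M ≅ I[1,1], I[1,2], I[2,3], I[2,4]. HN layers by μ_θ (4 steps, strictly decreasing):
  μ^(1)=27; μ^(2)=15; μ^(3)=-5; μ^(4)=-13

((1, 0, 0, 0); (1, 1, 0, 0); (0, 0, 0, 1); (0, 2, 2, 0))


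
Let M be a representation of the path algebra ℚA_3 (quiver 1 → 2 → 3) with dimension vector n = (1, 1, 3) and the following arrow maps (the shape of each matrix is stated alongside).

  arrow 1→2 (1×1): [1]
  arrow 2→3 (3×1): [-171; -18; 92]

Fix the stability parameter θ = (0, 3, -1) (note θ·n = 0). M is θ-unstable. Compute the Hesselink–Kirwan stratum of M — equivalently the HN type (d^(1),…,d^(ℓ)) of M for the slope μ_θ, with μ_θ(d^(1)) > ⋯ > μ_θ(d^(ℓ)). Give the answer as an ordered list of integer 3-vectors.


Via rank(M_{q-1}∘⋯∘M_p): M ≅ I[1,3], I[3,3]^2.
μ_θ-semistable layers: μ^(1)=1; μ^(2)=0; μ^(3)=-1

((0, 1, 1); (1, 0, 0); (0, 0, 2))


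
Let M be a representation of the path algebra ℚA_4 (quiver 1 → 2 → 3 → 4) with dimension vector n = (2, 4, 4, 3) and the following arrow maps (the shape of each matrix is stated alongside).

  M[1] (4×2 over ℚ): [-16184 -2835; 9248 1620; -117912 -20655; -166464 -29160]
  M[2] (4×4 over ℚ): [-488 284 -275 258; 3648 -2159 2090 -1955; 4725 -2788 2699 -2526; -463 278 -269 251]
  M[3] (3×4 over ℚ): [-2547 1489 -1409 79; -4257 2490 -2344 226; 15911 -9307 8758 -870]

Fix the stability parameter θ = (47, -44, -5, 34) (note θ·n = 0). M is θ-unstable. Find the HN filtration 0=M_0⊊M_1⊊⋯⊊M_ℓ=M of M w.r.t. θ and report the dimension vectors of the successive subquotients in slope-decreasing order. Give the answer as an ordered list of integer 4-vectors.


Via rank(M_{q-1}∘⋯∘M_p): M ≅ I[1,1], I[1,4], I[2,3], I[2,4]^2.
μ_θ-semistable layers: μ^(1)=47; μ^(2)=34; μ^(3)=-2/3; μ^(4)=-5; μ^(5)=-44

((1, 0, 0, 0); (0, 0, 0, 3); (1, 1, 1, 0); (0, 0, 3, 0); (0, 3, 0, 0))


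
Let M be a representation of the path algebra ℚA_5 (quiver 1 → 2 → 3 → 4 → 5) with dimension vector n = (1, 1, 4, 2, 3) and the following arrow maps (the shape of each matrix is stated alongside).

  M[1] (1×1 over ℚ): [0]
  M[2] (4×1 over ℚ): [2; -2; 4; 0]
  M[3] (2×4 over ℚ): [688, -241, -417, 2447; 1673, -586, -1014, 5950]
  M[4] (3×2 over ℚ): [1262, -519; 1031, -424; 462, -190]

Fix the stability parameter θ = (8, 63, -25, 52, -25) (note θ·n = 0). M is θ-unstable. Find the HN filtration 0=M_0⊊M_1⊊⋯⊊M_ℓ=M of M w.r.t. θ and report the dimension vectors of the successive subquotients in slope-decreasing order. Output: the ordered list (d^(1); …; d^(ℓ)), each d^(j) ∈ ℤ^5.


Via rank(M_{q-1}∘⋯∘M_p): M ≅ I[1,1], I[2,5], I[3,3]^2, I[3,5], I[5,5].
μ_θ-semistable layers: μ^(1)=65/4; μ^(2)=27/2; μ^(3)=8; μ^(4)=-25

((0, 1, 1, 1, 1); (0, 0, 0, 1, 1); (1, 0, 0, 0, 0); (0, 0, 3, 0, 1))
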